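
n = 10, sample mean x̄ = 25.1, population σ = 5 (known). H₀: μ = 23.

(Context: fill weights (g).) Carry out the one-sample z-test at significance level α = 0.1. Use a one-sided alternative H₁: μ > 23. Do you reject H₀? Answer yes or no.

reject H₀: yes

SE = σ/√n = 5/√10 = 1.5811
z = (x̄−μ₀)/SE = (25.1−23)/1.5811 = 1.3282
p-value (one-sided, H₁ greater) = 0.09206
At α=0.1: p < α → reject H₀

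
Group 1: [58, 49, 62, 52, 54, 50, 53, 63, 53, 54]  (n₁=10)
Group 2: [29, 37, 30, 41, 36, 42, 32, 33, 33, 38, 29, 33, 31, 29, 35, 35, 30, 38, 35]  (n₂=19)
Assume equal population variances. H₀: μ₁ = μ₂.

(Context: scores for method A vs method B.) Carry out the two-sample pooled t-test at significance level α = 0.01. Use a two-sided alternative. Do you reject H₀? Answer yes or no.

reject H₀: yes

x̄₁=54.800, s₁=4.733, n₁=10
x̄₂=34.000, s₂=3.972, n₂=19
s_p² = [9·4.733² + 18·3.972²]/27 = 17.9852
SE = √(s_p²·(1/10+1/19)) = 1.6568
t = (54.800−34.000)/1.6568 = 12.5540
df = 27
p-value (two-sided) = 0.00000
At α=0.01: p < α → reject H₀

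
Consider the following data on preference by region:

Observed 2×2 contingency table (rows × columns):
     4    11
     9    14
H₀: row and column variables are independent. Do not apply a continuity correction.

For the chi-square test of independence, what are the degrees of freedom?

df = (r−1)(c−1) = (2−1)·(2−1) = 1

degrees of freedom = 1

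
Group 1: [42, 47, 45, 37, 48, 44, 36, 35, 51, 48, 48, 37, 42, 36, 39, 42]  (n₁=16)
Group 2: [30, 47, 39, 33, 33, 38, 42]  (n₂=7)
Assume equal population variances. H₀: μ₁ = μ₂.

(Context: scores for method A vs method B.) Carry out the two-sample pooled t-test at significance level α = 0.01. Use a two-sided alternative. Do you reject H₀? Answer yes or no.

reject H₀: no

x̄₁=42.312, s₁=5.199, n₁=16
x̄₂=37.429, s₂=5.912, n₂=7
s_p² = [15·5.199² + 6·5.912²]/21 = 29.2929
SE = √(s_p²·(1/16+1/7)) = 2.4527
t = (42.312−37.429)/2.4527 = 1.9913
df = 21
p-value (two-sided) = 0.05962
At α=0.01: p ≥ α → fail to reject H₀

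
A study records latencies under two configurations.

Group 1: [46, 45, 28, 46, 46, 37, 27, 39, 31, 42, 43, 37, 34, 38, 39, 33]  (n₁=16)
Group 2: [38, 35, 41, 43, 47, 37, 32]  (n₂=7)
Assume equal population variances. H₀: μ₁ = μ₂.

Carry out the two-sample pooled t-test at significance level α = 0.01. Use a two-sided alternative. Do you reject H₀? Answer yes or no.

x̄₁=38.188, s₁=6.306, n₁=16
x̄₂=39.000, s₂=5.066, n₂=7
s_p² = [15·6.306² + 6·5.066²]/21 = 35.7351
SE = √(s_p²·(1/16+1/7)) = 2.7090
t = (38.188−39.000)/2.7090 = -0.2999
df = 21
p-value (two-sided) = 0.76718
At α=0.01: p ≥ α → fail to reject H₀

reject H₀: no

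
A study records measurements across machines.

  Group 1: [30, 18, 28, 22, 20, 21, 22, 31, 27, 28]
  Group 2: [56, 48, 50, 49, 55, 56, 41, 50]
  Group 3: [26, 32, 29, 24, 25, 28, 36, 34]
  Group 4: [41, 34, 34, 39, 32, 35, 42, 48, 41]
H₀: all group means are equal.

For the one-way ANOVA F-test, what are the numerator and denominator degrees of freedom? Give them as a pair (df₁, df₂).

degrees of freedom = [3, 31]

k = 4 groups, N = 35 total
df = (k−1, N−k) = (4−1, 35−4) = (3, 31)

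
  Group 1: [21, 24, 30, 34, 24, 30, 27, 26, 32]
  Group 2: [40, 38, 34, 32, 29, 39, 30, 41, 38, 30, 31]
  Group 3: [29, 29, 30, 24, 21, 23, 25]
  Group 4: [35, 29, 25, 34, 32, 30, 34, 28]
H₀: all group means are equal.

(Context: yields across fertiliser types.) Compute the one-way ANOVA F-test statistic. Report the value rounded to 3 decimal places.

Group means [27.56, 34.73, 25.86, 30.88], grand mean 30.229
SSB = Σnᵢ(x̄ᵢ−x̄)² = 424.035; SSW = ΣΣ(x−x̄ᵢ)² = 508.136
MSB = 424.035/3 = 141.3451; MSW = 508.136/31 = 16.3915
F = MSB/MSW = 8.6231
df = (3, 31)

test statistic = 8.623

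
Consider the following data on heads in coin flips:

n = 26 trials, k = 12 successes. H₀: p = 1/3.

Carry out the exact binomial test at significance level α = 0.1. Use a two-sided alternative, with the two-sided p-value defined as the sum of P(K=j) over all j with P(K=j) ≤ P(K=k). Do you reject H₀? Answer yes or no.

Exact binomial: n=26, k=12, p₀=1/3=0.3333
P(X=j) = C(n,j)·p₀^j·(1−p₀)^(n−j); p = Σ P(X=j) over j with P(X=j) ≤ P(X=12)
p-value (two-sided) = 0.21056
At α=0.1: p ≥ α → fail to reject H₀

reject H₀: no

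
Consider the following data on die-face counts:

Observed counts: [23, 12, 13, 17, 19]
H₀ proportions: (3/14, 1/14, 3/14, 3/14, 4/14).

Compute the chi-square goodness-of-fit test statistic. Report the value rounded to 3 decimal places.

test statistic = 9.875

n = 84; E_i = n·p_i = [18.00, 6.00, 18.00, 18.00, 24.00]
χ² = (23−18.00)²/18.00 + (12−6.00)²/6.00 + (13−18.00)²/18.00 + (17−18.00)²/18.00 + (19−24.00)²/24.00 = 9.8750
df = 4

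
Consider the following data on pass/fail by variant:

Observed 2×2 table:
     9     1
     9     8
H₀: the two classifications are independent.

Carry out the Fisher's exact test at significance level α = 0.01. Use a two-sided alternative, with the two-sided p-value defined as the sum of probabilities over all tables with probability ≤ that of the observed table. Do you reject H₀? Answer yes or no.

reject H₀: no

Margins: r₁=10, r₂=17, c₁=18, c₂=9, n=27
p_obs = C(10,9)·C(17,9)/C(27,18); sum pmf over tables with pmf ≤ p_obs
p-value (two-sided) = 0.09117
At α=0.01: p ≥ α → fail to reject H₀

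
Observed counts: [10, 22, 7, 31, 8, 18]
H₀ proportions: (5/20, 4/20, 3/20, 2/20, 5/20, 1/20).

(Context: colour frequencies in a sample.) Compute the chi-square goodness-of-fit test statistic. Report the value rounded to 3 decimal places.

test statistic = 107.049

n = 96; E_i = n·p_i = [24.00, 19.20, 14.40, 9.60, 24.00, 4.80]
χ² = (10−24.00)²/24.00 + (22−19.20)²/19.20 + (7−14.40)²/14.40 + (31−9.60)²/9.60 + (8−24.00)²/24.00 + (18−4.80)²/4.80 = 107.0486
df = 5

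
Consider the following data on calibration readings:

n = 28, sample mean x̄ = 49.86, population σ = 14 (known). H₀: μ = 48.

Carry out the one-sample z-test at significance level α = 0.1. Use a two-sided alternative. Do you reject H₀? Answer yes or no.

SE = σ/√n = 14/√28 = 2.6458
z = (x̄−μ₀)/SE = (49.86−48)/2.6458 = 0.7030
p-value (two-sided) = 0.48205
At α=0.1: p ≥ α → fail to reject H₀

reject H₀: no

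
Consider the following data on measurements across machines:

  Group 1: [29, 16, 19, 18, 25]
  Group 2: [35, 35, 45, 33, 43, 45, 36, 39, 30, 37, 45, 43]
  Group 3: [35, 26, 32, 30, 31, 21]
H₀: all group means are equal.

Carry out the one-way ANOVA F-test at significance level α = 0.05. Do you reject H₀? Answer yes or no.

reject H₀: yes

Group means [21.40, 38.83, 29.17], grand mean 32.522
SSB = Σnᵢ(x̄ᵢ−x̄)² = 1164.039; SSW = ΣΣ(x−x̄ᵢ)² = 541.700
MSB = 1164.039/2 = 582.0196; MSW = 541.700/20 = 27.0850
F = MSB/MSW = 21.4886
df = (2, 20)
p-value (upper-tail) = 0.00001
At α=0.05: p < α → reject H₀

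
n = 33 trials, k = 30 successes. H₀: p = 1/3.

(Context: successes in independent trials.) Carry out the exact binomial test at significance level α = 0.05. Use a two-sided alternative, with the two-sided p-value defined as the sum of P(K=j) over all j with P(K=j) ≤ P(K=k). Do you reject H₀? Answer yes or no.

Exact binomial: n=33, k=30, p₀=1/3=0.3333
P(X=j) = C(n,j)·p₀^j·(1−p₀)^(n−j); p = Σ P(X=j) over j with P(X=j) ≤ P(X=30)
p-value (two-sided) = 0.00000
At α=0.05: p < α → reject H₀

reject H₀: yes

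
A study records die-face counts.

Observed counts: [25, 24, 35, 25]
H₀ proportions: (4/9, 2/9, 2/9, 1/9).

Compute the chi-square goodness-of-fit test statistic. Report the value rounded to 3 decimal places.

n = 109; E_i = n·p_i = [48.44, 24.22, 24.22, 12.11]
χ² = (25−48.44)²/48.44 + (24−24.22)²/24.22 + (35−24.22)²/24.22 + (25−12.11)²/12.11 = 29.8601
df = 3

test statistic = 29.860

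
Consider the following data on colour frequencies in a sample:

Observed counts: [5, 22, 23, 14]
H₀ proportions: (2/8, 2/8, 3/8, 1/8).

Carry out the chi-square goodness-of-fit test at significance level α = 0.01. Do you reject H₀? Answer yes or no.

reject H₀: yes

n = 64; E_i = n·p_i = [16.00, 16.00, 24.00, 8.00]
χ² = (5−16.00)²/16.00 + (22−16.00)²/16.00 + (23−24.00)²/24.00 + (14−8.00)²/8.00 = 14.3542
df = 3
p-value (upper-tail) = 0.00246
At α=0.01: p < α → reject H₀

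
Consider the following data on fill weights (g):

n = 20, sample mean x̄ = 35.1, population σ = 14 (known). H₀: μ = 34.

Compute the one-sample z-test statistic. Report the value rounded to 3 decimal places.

SE = σ/√n = 14/√20 = 3.1305
z = (x̄−μ₀)/SE = (35.1−34)/3.1305 = 0.3514

test statistic = 0.351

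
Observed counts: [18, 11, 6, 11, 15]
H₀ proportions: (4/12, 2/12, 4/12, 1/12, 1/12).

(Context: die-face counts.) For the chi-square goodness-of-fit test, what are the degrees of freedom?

df = k − 1 = 5 − 1 = 4

degrees of freedom = 4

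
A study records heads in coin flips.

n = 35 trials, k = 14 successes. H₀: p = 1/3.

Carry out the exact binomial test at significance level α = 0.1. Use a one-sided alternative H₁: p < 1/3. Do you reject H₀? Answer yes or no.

Exact binomial: n=35, k=14, p₀=1/3=0.3333
P(X≤14) from Σ C(n,i)·p₀^i·(1−p₀)^(n−i)
p-value (one-sided, H₁ less) = 0.84518
At α=0.1: p ≥ α → fail to reject H₀

reject H₀: no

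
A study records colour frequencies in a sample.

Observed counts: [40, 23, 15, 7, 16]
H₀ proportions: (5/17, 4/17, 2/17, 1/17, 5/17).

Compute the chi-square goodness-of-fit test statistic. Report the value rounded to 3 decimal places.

n = 101; E_i = n·p_i = [29.71, 23.76, 11.88, 5.94, 29.71]
χ² = (40−29.71)²/29.71 + (23−23.76)²/23.76 + (15−11.88)²/11.88 + (7−5.94)²/5.94 + (16−29.71)²/29.71 = 10.9223
df = 4

test statistic = 10.922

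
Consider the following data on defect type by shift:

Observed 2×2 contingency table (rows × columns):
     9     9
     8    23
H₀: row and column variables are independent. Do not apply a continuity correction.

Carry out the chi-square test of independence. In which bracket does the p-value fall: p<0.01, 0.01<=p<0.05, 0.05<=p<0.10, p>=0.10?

p-value bracket: 0.05<=p<0.10

Row totals [18, 31], col totals [17, 32], n=49
χ² = (9−6.24)²/6.24 + (9−11.76)²/11.76 + (8−10.76)²/10.76 + (23−20.24)²/20.24 = 2.9419
df = 1
p-value (upper-tail) = 0.08631
→ bracket: 0.05<=p<0.10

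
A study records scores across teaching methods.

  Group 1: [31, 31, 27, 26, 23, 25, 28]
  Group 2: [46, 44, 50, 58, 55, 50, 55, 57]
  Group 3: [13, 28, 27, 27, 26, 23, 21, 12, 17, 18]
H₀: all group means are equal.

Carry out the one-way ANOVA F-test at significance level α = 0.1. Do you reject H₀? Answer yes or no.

reject H₀: yes

Group means [27.29, 51.88, 21.20], grand mean 32.720
SSB = Σnᵢ(x̄ᵢ−x̄)² = 4469.136; SSW = ΣΣ(x−x̄ᵢ)² = 559.904
MSB = 4469.136/2 = 2234.5682; MSW = 559.904/22 = 25.4502
F = MSB/MSW = 87.8017
df = (2, 22)
p-value (upper-tail) = 0.00000
At α=0.1: p < α → reject H₀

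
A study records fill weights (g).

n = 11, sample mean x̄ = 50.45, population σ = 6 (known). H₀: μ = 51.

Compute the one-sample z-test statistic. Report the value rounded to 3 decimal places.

test statistic = -0.304

SE = σ/√n = 6/√11 = 1.8091
z = (x̄−μ₀)/SE = (50.45−51)/1.8091 = -0.3040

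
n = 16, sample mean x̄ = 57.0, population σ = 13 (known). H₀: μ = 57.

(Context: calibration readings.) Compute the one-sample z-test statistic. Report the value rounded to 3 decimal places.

test statistic = 0.000

SE = σ/√n = 13/√16 = 3.2500
z = (x̄−μ₀)/SE = (57.0−57)/3.2500 = 0.0000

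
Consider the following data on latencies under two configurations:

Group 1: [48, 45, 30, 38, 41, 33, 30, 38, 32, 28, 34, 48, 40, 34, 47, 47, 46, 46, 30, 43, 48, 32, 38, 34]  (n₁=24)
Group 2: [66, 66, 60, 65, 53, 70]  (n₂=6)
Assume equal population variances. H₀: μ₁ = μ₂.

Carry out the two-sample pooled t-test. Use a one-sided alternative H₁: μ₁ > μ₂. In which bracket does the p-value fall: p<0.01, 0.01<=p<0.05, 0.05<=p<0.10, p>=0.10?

x̄₁=38.750, s₁=6.917, n₁=24
x̄₂=63.333, s₂=5.989, n₂=6
s_p² = [23·6.917² + 5·5.989²]/28 = 45.7083
SE = √(s_p²·(1/24+1/6)) = 3.0859
t = (38.750−63.333)/3.0859 = -7.9664
df = 28
p-value (one-sided, H₁ greater) = 1.00000
→ bracket: p>=0.10

p-value bracket: p>=0.10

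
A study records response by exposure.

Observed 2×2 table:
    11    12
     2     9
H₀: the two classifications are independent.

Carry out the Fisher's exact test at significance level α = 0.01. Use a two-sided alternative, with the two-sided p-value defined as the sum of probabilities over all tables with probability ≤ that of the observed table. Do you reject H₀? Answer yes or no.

reject H₀: no

Margins: r₁=23, r₂=11, c₁=13, c₂=21, n=34
p_obs = C(23,11)·C(11,2)/C(34,13); sum pmf over tables with pmf ≤ p_obs
p-value (two-sided) = 0.13982
At α=0.01: p ≥ α → fail to reject H₀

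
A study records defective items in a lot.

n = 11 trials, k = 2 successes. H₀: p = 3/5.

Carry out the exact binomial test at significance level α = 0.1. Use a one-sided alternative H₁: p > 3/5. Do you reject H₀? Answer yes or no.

Exact binomial: n=11, k=2, p₀=3/5=0.6000
P(X≥2) from Σ C(n,i)·p₀^i·(1−p₀)^(n−i)
p-value (one-sided, H₁ greater) = 0.99927
At α=0.1: p ≥ α → fail to reject H₀

reject H₀: no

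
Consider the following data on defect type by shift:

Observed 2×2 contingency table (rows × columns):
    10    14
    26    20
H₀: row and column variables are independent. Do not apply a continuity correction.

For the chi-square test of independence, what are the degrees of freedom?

df = (r−1)(c−1) = (2−1)·(2−1) = 1

degrees of freedom = 1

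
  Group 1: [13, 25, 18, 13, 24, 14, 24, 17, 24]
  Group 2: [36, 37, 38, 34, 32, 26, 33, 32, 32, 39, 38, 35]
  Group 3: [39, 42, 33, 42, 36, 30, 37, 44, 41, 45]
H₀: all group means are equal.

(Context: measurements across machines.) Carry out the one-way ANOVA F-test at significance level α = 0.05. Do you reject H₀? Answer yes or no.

reject H₀: yes

Group means [19.11, 34.33, 38.90], grand mean 31.387
SSB = Σnᵢ(x̄ᵢ−x̄)² = 2024.899; SSW = ΣΣ(x−x̄ᵢ)² = 572.456
MSB = 2024.899/2 = 1012.4496; MSW = 572.456/28 = 20.4448
F = MSB/MSW = 49.5210
df = (2, 28)
p-value (upper-tail) = 0.00000
At α=0.05: p < α → reject H₀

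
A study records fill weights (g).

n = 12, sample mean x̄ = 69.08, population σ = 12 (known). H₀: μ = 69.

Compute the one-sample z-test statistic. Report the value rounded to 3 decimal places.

test statistic = 0.023

SE = σ/√n = 12/√12 = 3.4641
z = (x̄−μ₀)/SE = (69.08−69)/3.4641 = 0.0231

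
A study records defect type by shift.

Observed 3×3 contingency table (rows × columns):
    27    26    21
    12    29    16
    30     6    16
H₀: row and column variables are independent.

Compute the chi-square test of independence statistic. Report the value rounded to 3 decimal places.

Row totals [74, 57, 52], col totals [69, 61, 53], n=183
χ² = (27−27.90)²/27.90 + (26−24.67)²/24.67 + (21−21.43)²/21.43 + (12−21.49)²/21.49 + (29−19.00)²/19.00 + (16−16.51)²/16.51 + (30−19.61)²/19.61 + (6−17.33)²/17.33 + (16−15.06)²/15.06 = 22.5592
df = 4

test statistic = 22.559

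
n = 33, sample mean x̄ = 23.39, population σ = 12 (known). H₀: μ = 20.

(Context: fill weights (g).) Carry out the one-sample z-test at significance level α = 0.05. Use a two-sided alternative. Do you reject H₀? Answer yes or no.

reject H₀: no

SE = σ/√n = 12/√33 = 2.0889
z = (x̄−μ₀)/SE = (23.39−20)/2.0889 = 1.6228
p-value (two-sided) = 0.10462
At α=0.05: p ≥ α → fail to reject H₀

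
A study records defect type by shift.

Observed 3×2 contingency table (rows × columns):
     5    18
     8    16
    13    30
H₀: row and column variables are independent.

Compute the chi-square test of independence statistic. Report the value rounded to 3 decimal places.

test statistic = 0.841

Row totals [23, 24, 43], col totals [26, 64], n=90
χ² = (5−6.64)²/6.64 + (18−16.36)²/16.36 + (8−6.93)²/6.93 + (16−17.07)²/17.07 + (13−12.42)²/12.42 + (30−30.58)²/30.58 = 0.8409
df = 2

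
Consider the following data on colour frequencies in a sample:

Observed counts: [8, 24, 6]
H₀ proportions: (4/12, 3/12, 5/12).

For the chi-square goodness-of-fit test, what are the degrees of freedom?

df = k − 1 = 3 − 1 = 2

degrees of freedom = 2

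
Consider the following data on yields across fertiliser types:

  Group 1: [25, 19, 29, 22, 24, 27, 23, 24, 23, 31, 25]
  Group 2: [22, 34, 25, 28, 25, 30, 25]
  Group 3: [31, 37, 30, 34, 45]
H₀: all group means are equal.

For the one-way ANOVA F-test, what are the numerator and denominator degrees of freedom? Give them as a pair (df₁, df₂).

degrees of freedom = [2, 20]

k = 3 groups, N = 23 total
df = (k−1, N−k) = (3−1, 23−3) = (2, 20)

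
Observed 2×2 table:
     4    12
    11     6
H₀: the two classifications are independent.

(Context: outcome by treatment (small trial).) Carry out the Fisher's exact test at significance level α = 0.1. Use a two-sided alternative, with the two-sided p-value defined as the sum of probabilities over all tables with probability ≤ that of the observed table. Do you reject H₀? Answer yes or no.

Margins: r₁=16, r₂=17, c₁=15, c₂=18, n=33
p_obs = C(16,4)·C(17,11)/C(33,15); sum pmf over tables with pmf ≤ p_obs
p-value (two-sided) = 0.03664
At α=0.1: p < α → reject H₀

reject H₀: yes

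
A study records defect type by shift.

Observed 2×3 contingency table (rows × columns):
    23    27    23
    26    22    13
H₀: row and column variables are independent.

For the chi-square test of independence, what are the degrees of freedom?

degrees of freedom = 2

df = (r−1)(c−1) = (2−1)·(3−1) = 2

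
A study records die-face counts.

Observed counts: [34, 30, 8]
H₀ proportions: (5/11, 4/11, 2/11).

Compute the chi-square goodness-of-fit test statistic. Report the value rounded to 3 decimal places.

test statistic = 2.586

n = 72; E_i = n·p_i = [32.73, 26.18, 13.09]
χ² = (34−32.73)²/32.73 + (30−26.18)²/26.18 + (8−13.09)²/13.09 = 2.5861
df = 2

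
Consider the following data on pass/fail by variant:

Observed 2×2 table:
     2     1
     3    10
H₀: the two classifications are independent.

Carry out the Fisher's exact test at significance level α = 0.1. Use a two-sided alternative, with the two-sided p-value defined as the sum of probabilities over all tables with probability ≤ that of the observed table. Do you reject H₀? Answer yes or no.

Margins: r₁=3, r₂=13, c₁=5, c₂=11, n=16
p_obs = C(3,2)·C(13,3)/C(16,5); sum pmf over tables with pmf ≤ p_obs
p-value (two-sided) = 0.21429
At α=0.1: p ≥ α → fail to reject H₀

reject H₀: no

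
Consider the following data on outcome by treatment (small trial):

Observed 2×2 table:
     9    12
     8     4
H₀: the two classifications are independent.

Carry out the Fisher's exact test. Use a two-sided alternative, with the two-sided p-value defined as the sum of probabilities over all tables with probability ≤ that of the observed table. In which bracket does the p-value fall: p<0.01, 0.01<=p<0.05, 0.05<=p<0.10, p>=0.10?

Margins: r₁=21, r₂=12, c₁=17, c₂=16, n=33
p_obs = C(21,9)·C(12,8)/C(33,17); sum pmf over tables with pmf ≤ p_obs
p-value (two-sided) = 0.28175
→ bracket: p>=0.10

p-value bracket: p>=0.10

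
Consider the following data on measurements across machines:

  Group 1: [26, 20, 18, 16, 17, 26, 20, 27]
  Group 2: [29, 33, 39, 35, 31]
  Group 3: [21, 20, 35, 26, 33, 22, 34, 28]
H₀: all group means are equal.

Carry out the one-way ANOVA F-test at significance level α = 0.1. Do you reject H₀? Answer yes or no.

Group means [21.25, 33.40, 27.38], grand mean 26.476
SSB = Σnᵢ(x̄ᵢ−x̄)² = 464.663; SSW = ΣΣ(x−x̄ᵢ)² = 456.575
MSB = 464.663/2 = 232.3315; MSW = 456.575/18 = 25.3653
F = MSB/MSW = 9.1594
df = (2, 18)
p-value (upper-tail) = 0.00180
At α=0.1: p < α → reject H₀

reject H₀: yes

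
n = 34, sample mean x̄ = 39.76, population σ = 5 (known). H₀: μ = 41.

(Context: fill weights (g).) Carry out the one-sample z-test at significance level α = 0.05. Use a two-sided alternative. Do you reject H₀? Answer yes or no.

reject H₀: no

SE = σ/√n = 5/√34 = 0.8575
z = (x̄−μ₀)/SE = (39.76−41)/0.8575 = -1.4461
p-value (two-sided) = 0.14816
At α=0.05: p ≥ α → fail to reject H₀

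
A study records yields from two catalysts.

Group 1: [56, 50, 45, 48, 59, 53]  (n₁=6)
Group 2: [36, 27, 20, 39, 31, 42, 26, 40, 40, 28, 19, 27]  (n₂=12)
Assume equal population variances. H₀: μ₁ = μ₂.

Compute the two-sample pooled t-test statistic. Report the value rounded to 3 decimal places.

test statistic = 5.691

x̄₁=51.833, s₁=5.193, n₁=6
x̄₂=31.250, s₂=7.990, n₂=12
s_p² = [5·5.193² + 11·7.990²]/16 = 52.3177
SE = √(s_p²·(1/6+1/12)) = 3.6165
t = (51.833−31.250)/3.6165 = 5.6914
df = 16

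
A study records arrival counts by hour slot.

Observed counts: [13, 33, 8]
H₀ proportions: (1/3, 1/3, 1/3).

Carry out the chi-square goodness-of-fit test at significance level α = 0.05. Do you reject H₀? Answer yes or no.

reject H₀: yes

n = 54; E_i = n·p_i = [18.00, 18.00, 18.00]
χ² = (13−18.00)²/18.00 + (33−18.00)²/18.00 + (8−18.00)²/18.00 = 19.4444
df = 2
p-value (upper-tail) = 0.00006
At α=0.05: p < α → reject H₀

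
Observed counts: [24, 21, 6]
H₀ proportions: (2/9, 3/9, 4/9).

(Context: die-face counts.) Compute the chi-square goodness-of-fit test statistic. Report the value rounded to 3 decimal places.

test statistic = 27.353

n = 51; E_i = n·p_i = [11.33, 17.00, 22.67]
χ² = (24−11.33)²/11.33 + (21−17.00)²/17.00 + (6−22.67)²/22.67 = 27.3529
df = 2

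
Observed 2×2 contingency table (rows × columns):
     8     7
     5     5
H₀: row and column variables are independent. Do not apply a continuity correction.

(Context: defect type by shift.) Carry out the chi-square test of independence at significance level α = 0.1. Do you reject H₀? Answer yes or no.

Row totals [15, 10], col totals [13, 12], n=25
χ² = (8−7.80)²/7.80 + (7−7.20)²/7.20 + (5−5.20)²/5.20 + (5−4.80)²/4.80 = 0.0267
df = 1
p-value (upper-tail) = 0.87018
At α=0.1: p ≥ α → fail to reject H₀

reject H₀: no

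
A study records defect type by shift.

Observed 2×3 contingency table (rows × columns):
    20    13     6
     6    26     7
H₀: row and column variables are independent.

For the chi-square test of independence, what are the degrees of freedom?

degrees of freedom = 2

df = (r−1)(c−1) = (2−1)·(3−1) = 2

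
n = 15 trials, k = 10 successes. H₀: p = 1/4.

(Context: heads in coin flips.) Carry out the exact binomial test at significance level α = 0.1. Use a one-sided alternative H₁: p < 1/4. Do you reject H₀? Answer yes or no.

reject H₀: no

Exact binomial: n=15, k=10, p₀=1/4=0.2500
P(X≤10) from Σ C(n,i)·p₀^i·(1−p₀)^(n−i)
p-value (one-sided, H₁ less) = 0.99988
At α=0.1: p ≥ α → fail to reject H₀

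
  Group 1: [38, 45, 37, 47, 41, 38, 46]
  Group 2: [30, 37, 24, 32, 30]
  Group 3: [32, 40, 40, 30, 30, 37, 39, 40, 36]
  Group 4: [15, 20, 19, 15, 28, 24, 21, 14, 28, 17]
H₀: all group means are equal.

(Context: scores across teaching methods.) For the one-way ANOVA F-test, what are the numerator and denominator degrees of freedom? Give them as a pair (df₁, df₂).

k = 4 groups, N = 31 total
df = (k−1, N−k) = (4−1, 31−4) = (3, 27)

degrees of freedom = [3, 27]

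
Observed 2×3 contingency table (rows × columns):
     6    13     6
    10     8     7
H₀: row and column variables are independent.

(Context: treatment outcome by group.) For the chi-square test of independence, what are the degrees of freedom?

df = (r−1)(c−1) = (2−1)·(3−1) = 2

degrees of freedom = 2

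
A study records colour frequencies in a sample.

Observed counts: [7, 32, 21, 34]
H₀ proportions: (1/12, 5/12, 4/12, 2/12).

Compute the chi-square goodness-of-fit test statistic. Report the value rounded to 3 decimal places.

n = 94; E_i = n·p_i = [7.83, 39.17, 31.33, 15.67]
χ² = (7−7.83)²/7.83 + (32−39.17)²/39.17 + (21−31.33)²/31.33 + (34−15.67)²/15.67 = 26.2617
df = 3

test statistic = 26.262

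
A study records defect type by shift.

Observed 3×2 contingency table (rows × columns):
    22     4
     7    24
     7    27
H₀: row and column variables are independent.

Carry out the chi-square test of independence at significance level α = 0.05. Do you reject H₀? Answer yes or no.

Row totals [26, 31, 34], col totals [36, 55], n=91
χ² = (22−10.29)²/10.29 + (4−15.71)²/15.71 + (7−12.26)²/12.26 + (24−18.74)²/18.74 + (7−13.45)²/13.45 + (27−20.55)²/20.55 = 30.9302
df = 2
p-value (upper-tail) = 0.00000
At α=0.05: p < α → reject H₀

reject H₀: yes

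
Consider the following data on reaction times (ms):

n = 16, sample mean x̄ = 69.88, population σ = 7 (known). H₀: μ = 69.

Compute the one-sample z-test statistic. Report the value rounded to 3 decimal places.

SE = σ/√n = 7/√16 = 1.7500
z = (x̄−μ₀)/SE = (69.88−69)/1.7500 = 0.5029

test statistic = 0.503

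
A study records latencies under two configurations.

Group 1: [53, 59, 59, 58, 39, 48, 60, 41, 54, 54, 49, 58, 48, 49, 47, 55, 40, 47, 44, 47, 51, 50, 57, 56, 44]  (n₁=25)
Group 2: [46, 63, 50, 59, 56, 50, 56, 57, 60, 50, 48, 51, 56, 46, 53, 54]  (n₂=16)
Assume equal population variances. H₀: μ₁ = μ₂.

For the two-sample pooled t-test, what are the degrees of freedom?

df = n₁ + n₂ − 2 = 25 + 16 − 2 = 39

degrees of freedom = 39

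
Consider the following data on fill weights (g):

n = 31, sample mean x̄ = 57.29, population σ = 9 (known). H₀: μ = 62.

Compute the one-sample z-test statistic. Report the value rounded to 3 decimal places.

test statistic = -2.914

SE = σ/√n = 9/√31 = 1.6164
z = (x̄−μ₀)/SE = (57.29−62)/1.6164 = -2.9138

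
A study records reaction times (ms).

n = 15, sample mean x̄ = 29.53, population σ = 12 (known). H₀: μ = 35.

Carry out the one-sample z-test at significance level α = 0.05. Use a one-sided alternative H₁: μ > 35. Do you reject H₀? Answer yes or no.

SE = σ/√n = 12/√15 = 3.0984
z = (x̄−μ₀)/SE = (29.53−35)/3.0984 = -1.7654
p-value (one-sided, H₁ greater) = 0.96125
At α=0.05: p ≥ α → fail to reject H₀

reject H₀: no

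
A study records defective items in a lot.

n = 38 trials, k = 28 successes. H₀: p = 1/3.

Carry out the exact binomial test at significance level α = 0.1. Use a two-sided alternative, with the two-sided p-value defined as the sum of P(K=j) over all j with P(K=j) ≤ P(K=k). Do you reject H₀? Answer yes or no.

reject H₀: yes

Exact binomial: n=38, k=28, p₀=1/3=0.3333
P(X=j) = C(n,j)·p₀^j·(1−p₀)^(n−j); p = Σ P(X=j) over j with P(X=j) ≤ P(X=28)
p-value (two-sided) = 0.00000
At α=0.1: p < α → reject H₀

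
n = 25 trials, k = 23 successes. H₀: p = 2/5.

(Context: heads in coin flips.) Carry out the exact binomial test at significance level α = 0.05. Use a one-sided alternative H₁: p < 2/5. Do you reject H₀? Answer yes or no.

Exact binomial: n=25, k=23, p₀=2/5=0.4000
P(X≤23) from Σ C(n,i)·p₀^i·(1−p₀)^(n−i)
p-value (one-sided, H₁ less) = 1.00000
At α=0.05: p ≥ α → fail to reject H₀

reject H₀: no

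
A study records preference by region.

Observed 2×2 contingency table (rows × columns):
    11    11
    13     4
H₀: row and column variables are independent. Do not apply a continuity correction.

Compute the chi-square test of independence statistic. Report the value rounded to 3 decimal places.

test statistic = 2.839

Row totals [22, 17], col totals [24, 15], n=39
χ² = (11−13.54)²/13.54 + (11−8.46)²/8.46 + (13−10.46)²/10.46 + (4−6.54)²/6.54 = 2.8390
df = 1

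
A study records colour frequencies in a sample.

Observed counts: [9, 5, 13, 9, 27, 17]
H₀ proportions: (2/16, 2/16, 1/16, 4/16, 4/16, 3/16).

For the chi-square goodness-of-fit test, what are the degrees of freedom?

degrees of freedom = 5

df = k − 1 = 6 − 1 = 5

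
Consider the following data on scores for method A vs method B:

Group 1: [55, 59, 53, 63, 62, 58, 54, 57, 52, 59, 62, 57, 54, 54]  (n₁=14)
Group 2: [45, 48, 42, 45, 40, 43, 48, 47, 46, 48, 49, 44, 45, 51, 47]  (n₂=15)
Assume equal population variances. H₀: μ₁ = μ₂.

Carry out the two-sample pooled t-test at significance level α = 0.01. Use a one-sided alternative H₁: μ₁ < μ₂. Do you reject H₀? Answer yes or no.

x̄₁=57.071, s₁=3.583, n₁=14
x̄₂=45.867, s₂=2.875, n₂=15
s_p² = [13·3.583² + 14·2.875²]/27 = 10.4690
SE = √(s_p²·(1/14+1/15)) = 1.2024
t = (57.071−45.867)/1.2024 = 9.3188
df = 27
p-value (one-sided, H₁ less) = 1.00000
At α=0.01: p ≥ α → fail to reject H₀

reject H₀: no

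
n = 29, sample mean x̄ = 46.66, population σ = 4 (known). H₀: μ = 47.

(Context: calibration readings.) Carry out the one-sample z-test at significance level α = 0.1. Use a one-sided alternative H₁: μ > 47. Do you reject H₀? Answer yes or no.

SE = σ/√n = 4/√29 = 0.7428
z = (x̄−μ₀)/SE = (46.66−47)/0.7428 = -0.4577
p-value (one-sided, H₁ greater) = 0.67643
At α=0.1: p ≥ α → fail to reject H₀

reject H₀: no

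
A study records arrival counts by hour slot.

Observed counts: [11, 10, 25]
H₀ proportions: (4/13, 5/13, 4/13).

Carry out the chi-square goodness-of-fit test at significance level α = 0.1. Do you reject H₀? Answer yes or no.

reject H₀: yes

n = 46; E_i = n·p_i = [14.15, 17.69, 14.15]
χ² = (11−14.15)²/14.15 + (10−17.69)²/17.69 + (25−14.15)²/14.15 = 12.3587
df = 2
p-value (upper-tail) = 0.00207
At α=0.1: p < α → reject H₀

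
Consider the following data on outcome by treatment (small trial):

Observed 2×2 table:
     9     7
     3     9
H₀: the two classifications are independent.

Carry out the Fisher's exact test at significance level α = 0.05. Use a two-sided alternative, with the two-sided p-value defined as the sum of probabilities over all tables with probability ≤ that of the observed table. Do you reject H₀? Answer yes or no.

reject H₀: no

Margins: r₁=16, r₂=12, c₁=12, c₂=16, n=28
p_obs = C(16,9)·C(12,3)/C(28,12); sum pmf over tables with pmf ≤ p_obs
p-value (two-sided) = 0.13582
At α=0.05: p ≥ α → fail to reject H₀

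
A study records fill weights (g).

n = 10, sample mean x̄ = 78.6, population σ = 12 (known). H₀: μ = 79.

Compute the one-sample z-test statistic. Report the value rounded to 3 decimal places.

test statistic = -0.105

SE = σ/√n = 12/√10 = 3.7947
z = (x̄−μ₀)/SE = (78.6−79)/3.7947 = -0.1054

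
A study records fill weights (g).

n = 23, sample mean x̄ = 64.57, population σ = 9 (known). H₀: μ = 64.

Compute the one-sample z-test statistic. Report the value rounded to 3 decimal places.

SE = σ/√n = 9/√23 = 1.8766
z = (x̄−μ₀)/SE = (64.57−64)/1.8766 = 0.3037

test statistic = 0.304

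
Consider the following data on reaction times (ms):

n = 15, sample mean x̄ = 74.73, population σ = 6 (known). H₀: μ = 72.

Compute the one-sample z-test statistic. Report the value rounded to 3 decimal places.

SE = σ/√n = 6/√15 = 1.5492
z = (x̄−μ₀)/SE = (74.73−72)/1.5492 = 1.7622

test statistic = 1.762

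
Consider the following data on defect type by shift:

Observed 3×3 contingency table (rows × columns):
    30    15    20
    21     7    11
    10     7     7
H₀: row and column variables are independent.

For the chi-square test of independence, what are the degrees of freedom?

df = (r−1)(c−1) = (3−1)·(3−1) = 4

degrees of freedom = 4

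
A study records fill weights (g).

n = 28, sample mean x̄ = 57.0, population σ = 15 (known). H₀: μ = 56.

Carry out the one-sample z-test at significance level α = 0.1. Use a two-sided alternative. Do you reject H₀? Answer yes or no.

reject H₀: no

SE = σ/√n = 15/√28 = 2.8347
z = (x̄−μ₀)/SE = (57.0−56)/2.8347 = 0.3528
p-value (two-sided) = 0.72426
At α=0.1: p ≥ α → fail to reject H₀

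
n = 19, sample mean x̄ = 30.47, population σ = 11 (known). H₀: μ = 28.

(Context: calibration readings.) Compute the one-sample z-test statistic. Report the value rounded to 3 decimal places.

test statistic = 0.979

SE = σ/√n = 11/√19 = 2.5236
z = (x̄−μ₀)/SE = (30.47−28)/2.5236 = 0.9788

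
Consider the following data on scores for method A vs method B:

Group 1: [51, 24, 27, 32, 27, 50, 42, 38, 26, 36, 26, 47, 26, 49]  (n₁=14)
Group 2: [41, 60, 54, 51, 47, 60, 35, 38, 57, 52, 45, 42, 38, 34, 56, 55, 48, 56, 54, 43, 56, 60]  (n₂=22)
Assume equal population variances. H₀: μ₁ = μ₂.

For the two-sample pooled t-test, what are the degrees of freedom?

df = n₁ + n₂ − 2 = 14 + 22 − 2 = 34

degrees of freedom = 34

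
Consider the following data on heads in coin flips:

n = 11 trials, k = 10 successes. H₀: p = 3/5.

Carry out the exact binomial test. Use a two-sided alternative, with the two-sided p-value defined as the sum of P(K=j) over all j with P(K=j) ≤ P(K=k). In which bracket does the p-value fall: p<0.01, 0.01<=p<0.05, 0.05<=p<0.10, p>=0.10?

Exact binomial: n=11, k=10, p₀=3/5=0.6000
P(X=j) = C(n,j)·p₀^j·(1−p₀)^(n−j); p = Σ P(X=j) over j with P(X=j) ≤ P(X=10)
p-value (two-sided) = 0.05951
→ bracket: 0.05<=p<0.10

p-value bracket: 0.05<=p<0.10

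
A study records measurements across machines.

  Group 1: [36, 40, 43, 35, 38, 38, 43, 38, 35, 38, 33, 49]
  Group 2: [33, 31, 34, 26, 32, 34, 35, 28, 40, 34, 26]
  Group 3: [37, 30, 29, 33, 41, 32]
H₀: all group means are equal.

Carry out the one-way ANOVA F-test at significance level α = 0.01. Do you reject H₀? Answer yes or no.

Group means [38.83, 32.09, 33.67], grand mean 35.207
SSB = Σnᵢ(x̄ᵢ−x̄)² = 278.850; SSW = ΣΣ(x−x̄ᵢ)² = 491.909
MSB = 278.850/2 = 139.4248; MSW = 491.909/26 = 18.9196
F = MSB/MSW = 7.3693
df = (2, 26)
p-value (upper-tail) = 0.00291
At α=0.01: p < α → reject H₀

reject H₀: yes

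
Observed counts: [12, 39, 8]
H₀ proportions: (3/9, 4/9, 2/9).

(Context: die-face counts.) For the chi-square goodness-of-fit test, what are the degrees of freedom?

df = k − 1 = 3 − 1 = 2

degrees of freedom = 2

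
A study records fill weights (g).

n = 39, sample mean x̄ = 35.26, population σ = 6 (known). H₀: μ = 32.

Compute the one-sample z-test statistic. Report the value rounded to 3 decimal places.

test statistic = 3.393

SE = σ/√n = 6/√39 = 0.9608
z = (x̄−μ₀)/SE = (35.26−32)/0.9608 = 3.3931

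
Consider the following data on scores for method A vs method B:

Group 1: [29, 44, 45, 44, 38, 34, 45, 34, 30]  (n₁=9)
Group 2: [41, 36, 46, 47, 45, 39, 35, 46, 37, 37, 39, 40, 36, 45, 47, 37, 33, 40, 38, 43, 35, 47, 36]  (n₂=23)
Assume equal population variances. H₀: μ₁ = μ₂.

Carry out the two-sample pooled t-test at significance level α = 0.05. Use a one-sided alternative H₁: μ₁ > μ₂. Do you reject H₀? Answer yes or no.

reject H₀: no

x̄₁=38.111, s₁=6.585, n₁=9
x̄₂=40.217, s₂=4.562, n₂=23
s_p² = [8·6.585² + 22·4.562²]/30 = 26.8267
SE = √(s_p²·(1/9+1/23)) = 2.0364
t = (38.111−40.217)/2.0364 = -1.0343
df = 30
p-value (one-sided, H₁ greater) = 0.84537
At α=0.05: p ≥ α → fail to reject H₀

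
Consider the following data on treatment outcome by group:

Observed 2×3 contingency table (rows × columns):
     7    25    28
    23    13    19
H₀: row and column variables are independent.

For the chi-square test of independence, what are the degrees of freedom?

df = (r−1)(c−1) = (2−1)·(3−1) = 2

degrees of freedom = 2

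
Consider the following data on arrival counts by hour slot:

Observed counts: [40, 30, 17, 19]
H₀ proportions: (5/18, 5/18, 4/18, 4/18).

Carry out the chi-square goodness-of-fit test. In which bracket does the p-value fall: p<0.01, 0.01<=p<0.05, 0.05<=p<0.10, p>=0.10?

n = 106; E_i = n·p_i = [29.44, 29.44, 23.56, 23.56]
χ² = (40−29.44)²/29.44 + (30−29.44)²/29.44 + (17−23.56)²/23.56 + (19−23.56)²/23.56 = 6.5000
df = 3
p-value (upper-tail) = 0.08966
→ bracket: 0.05<=p<0.10

p-value bracket: 0.05<=p<0.10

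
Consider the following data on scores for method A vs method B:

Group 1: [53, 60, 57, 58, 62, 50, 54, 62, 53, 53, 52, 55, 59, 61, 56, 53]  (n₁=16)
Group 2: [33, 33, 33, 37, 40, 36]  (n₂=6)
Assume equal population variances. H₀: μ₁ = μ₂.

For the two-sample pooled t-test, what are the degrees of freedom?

degrees of freedom = 20

df = n₁ + n₂ − 2 = 16 + 6 − 2 = 20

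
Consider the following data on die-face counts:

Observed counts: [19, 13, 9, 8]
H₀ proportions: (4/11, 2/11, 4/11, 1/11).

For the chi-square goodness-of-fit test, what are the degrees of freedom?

degrees of freedom = 3

df = k − 1 = 4 − 1 = 3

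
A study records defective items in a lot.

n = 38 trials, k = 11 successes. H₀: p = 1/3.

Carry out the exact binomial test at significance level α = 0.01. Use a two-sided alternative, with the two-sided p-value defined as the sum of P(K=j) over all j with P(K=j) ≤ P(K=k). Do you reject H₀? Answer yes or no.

reject H₀: no

Exact binomial: n=38, k=11, p₀=1/3=0.3333
P(X=j) = C(n,j)·p₀^j·(1−p₀)^(n−j); p = Σ P(X=j) over j with P(X=j) ≤ P(X=11)
p-value (two-sided) = 0.61090
At α=0.01: p ≥ α → fail to reject H₀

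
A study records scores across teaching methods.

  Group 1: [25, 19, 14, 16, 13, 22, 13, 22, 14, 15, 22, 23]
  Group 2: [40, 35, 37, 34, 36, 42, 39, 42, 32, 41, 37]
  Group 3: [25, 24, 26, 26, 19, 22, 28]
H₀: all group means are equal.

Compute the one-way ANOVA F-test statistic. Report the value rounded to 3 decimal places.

test statistic = 79.324

Group means [18.17, 37.73, 24.29], grand mean 26.767
SSB = Σnᵢ(x̄ᵢ−x̄)² = 2252.090; SSW = ΣΣ(x−x̄ᵢ)² = 383.277
MSB = 2252.090/2 = 1126.0448; MSW = 383.277/27 = 14.1954
F = MSB/MSW = 79.3244
df = (2, 27)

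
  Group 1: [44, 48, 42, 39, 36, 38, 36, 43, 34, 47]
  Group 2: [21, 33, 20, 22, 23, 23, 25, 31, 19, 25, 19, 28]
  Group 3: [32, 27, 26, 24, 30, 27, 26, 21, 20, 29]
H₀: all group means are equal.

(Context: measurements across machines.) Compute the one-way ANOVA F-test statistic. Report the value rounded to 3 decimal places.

Group means [40.70, 24.08, 26.20], grand mean 29.938
SSB = Σnᵢ(x̄ᵢ−x̄)² = 1709.258; SSW = ΣΣ(x−x̄ᵢ)² = 566.617
MSB = 1709.258/2 = 854.6292; MSW = 566.617/29 = 19.5385
F = MSB/MSW = 43.7408
df = (2, 29)

test statistic = 43.741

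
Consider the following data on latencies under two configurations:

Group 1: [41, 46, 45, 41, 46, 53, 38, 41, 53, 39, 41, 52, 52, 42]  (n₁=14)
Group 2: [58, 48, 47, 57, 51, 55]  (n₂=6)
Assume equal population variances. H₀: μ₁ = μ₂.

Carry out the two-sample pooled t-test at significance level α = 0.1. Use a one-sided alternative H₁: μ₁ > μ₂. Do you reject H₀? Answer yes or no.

x̄₁=45.000, s₁=5.449, n₁=14
x̄₂=52.667, s₂=4.676, n₂=6
s_p² = [13·5.449² + 5·4.676²]/18 = 27.5185
SE = √(s_p²·(1/14+1/6)) = 2.5597
t = (45.000−52.667)/2.5597 = -2.9952
df = 18
p-value (one-sided, H₁ greater) = 0.99612
At α=0.1: p ≥ α → fail to reject H₀

reject H₀: no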